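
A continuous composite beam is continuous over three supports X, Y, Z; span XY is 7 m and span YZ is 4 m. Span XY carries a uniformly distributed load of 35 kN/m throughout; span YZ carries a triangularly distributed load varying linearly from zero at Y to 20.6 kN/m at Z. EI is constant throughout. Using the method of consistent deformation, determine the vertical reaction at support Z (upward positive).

Insert a hinge at Y; M_Y is the redundant, and each span becomes simply supported.
End slopes at the hinge Y, treating each span as simply supported:
  span XY: UDL 35: wL³/(24EI) = 500.2/EI
  span YZ: triangular load, peak 20.6: 7w₀L³/(360EI) = 25.64/EI
  relative rotation θ_0 = (500.2 + 25.64)/EI = 525.8/EI
A unit hogging moment at Y produces rotation L₁/(3EI) + L₂/(3EI) = 3.667/EI.
Slope continuity at Y: θ_0 = M_Y·3.667/EI, so M_Y = 525.8/3.667 = 143.4 kN·m (hogging).
Span YZ, ΣM about Z: R_Y^{YZ}·4 = 54.93 + 143.4, so R_Y^{YZ} = 49.59 kN and R_Z = 41.2 − 49.59 = -8.386 kN.

R_Z = -8.386 kN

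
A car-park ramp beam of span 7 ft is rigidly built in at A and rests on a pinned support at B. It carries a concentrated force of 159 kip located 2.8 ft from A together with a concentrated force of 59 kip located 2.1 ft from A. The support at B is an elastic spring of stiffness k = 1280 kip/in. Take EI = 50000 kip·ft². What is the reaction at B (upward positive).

R_B = 39.13 kip

Release the roller at B. Primary structure: cantilever fixed at A.
Free-end deflection of the primary structure under the applied loading (downward +):
  point load 159 at a = 2.8: Pa²(3L − a)/(6EI) = 3781/EI
  point load 59 at a = 2.1: Pa²(3L − a)/(6EI) = 819.6/EI
  δ_0 = 4601/EI
Tip deflection under a unit load at B: L³/(3EI) = 114.3/EI.
With EI = 50000 kip·ft²: δ_0 = 0.092017 ft and δ_{BB} = 0.002287 ft/kip.
Compatibility — the spring shortens by R_B/k under the reaction it provides: δ_0 − R_B·δ_{BB} = R_B/k. With 1/k = 1/(1280×12) ft/kip = 0.000065 ft/kip, R_B = δ_0 / (δ_{BB} + 1/k) = 0.092017 / (0.002287 + 0.000065) = 39.13 kip.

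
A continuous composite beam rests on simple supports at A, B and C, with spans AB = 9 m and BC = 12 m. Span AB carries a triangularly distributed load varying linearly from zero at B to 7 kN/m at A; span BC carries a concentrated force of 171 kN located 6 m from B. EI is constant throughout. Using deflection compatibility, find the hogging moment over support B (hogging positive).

M_B = 234 kN·m

Release continuity at B by inserting a hinge; the redundant is the internal moment M_B. The primary structure is two simply-supported spans AB and BC.
Discontinuity in slope at B on the released structure — sum the simple-span end rotations:
  span AB: triangular load, peak 7: 7w₀L³/(360EI) = 99.22/EI
  span BC: point load 171 at a = 6: Pab(L + b)/(6LEI) = 1539/EI
  relative rotation θ_0 = (99.22 + 1539)/EI = 1638/EI
A unit hogging moment at B produces rotation L₁/(3EI) + L₂/(3EI) = 7/EI.
Compatibility: M_B·(L₁+L₂)/(3EI) = θ_0, giving M_B = 234 kN·m (hogging).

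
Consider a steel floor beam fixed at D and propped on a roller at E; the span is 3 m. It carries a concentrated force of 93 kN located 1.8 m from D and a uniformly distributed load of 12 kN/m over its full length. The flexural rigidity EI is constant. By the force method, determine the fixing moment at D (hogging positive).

Take the reaction at E as the redundant and release it; the primary structure is a cantilever fixed at D.
Primary-structure tip deflection at E by superposition:
  point load 93 at a = 1.8: Pa²(3L − a)/(6EI) = 361.6/EI
  UDL 12: wL⁴/(8EI) = 121.5/EI
  δ_0 = 483.1/EI
Flexibility coefficient — unit upward force at E: δ_{EE} = L³/(3EI) = 9/EI.
Compatibility at E: δ_0 − R_E·δ_{EE} = 0, so R_E = 483.1/9 = 53.68 kN.
Moment equilibrium about D: M_D = Σ(load moments about D) − R_E·L = 221.4 − 53.68×3 = 60.37 kN·m.

M_D = 60.37 kN·m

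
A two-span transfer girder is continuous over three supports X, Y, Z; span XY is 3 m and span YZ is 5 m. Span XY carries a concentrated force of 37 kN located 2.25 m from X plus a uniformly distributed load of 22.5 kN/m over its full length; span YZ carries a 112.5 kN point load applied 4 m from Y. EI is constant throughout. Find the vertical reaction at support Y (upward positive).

Insert a hinge at Y; M_Y is the redundant, and each span becomes simply supported.
End slopes at the hinge Y, treating each span as simply supported:
  span XY: point load 37 at a = 2.25: Pab(L + a)/(6LEI) = 18.21/EI
  span XY: UDL 22.5: wL³/(24EI) = 25.31/EI
  span YZ: point load 112.5 at a = 4: Pab(L + b)/(6LEI) = 90/EI
  relative rotation θ_0 = (43.52 + 90)/EI = 133.5/EI
A unit hogging moment at Y produces rotation L₁/(3EI) + L₂/(3EI) = 2.667/EI.
Slope continuity at Y: θ_0 = M_Y·2.667/EI, so M_Y = 133.5/2.667 = 50.07 kN·m (hogging).
Span XY, ΣM about X with M_Y applied at Y: R_Y^{XY}·3 = 184.5 + 50.07, so R_Y^{XY} = 78.19 kN and R_X = 104.5 − 78.19 = 26.31 kN.
Span YZ, ΣM about Z: R_Y^{YZ}·5 = 112.5 + 50.07, so R_Y^{YZ} = 32.51 kN and R_Z = 112.5 − 32.51 = 79.99 kN.
R_Y = 78.19 + 32.51 = 110.7 kN.

R_Y = 110.7 kN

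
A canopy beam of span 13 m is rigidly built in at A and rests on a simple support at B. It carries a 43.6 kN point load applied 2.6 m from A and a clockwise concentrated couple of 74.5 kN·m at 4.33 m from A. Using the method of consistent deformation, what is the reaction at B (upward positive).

R_B = 7.214 kN

Take the reaction at B as the redundant and release it; the primary structure is a cantilever fixed at A.
Free-end deflection of the primary structure under the applied loading (downward +):
  point load 43.6 at a = 2.6: Pa²(3L − a)/(6EI) = 1788/EI
  clockwise couple 74.5 at a = 4.33: M₀a(2L − a)/(2EI) = 3495/EI
  δ_0 = 5283/EI
Flexibility coefficient — unit upward force at B: δ_{BB} = L³/(3EI) = 732.3/EI.
Compatibility at B: δ_0 − R_B·δ_{BB} = 0, so R_B = 5283/732.3 = 7.214 kN.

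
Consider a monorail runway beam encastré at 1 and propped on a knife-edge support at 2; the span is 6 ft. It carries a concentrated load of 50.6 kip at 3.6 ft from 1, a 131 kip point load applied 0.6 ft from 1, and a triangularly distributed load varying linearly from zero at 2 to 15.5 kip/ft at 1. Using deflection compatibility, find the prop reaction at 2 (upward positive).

R_2 = 33.06 kip

Release the roller at 2. Primary structure: cantilever fixed at 1.
Primary-structure tip deflection at 2 by superposition:
  point load 50.6 at a = 3.6: Pa²(3L − a)/(6EI) = 1574/EI
  point load 131 at a = 0.6: Pa²(3L − a)/(6EI) = 136.8/EI
  triangular load, peak 15.5 at the fixed end: w₀L⁴/(30EI) = 669.6/EI
  δ_0 = 2380/EI
Flexibility coefficient — unit upward force at 2: δ_{22} = L³/(3EI) = 72/EI.
The prop prevents deflection at 2: R_2 = δ_0/δ_{22} = 2380/72 = 33.06 kip.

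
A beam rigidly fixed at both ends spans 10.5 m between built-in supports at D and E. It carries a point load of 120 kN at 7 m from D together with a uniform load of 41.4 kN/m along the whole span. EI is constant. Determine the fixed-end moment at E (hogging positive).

Release both end moments; the primary structure is a simply-supported span DE with redundants M_D and M_E.
End rotations of the released simple span under the applied load (×1/EI):
  at D: point load 120 at a = 7: Pab(L + b)/(6LEI) = 653.3/EI
  at E: point load 120 at a = 7: Pab(L + a)/(6LEI) = 816.7/EI
  at D: UDL 41.4: wL³/(24EI) = 1997/EI
  at E: UDL 41.4: wL³/(24EI) = 1997/EI
  θ_D0 = 2650/EI,  θ_E0 = 2814/EI
Flexibility coefficients: a unit moment at one end gives L/(3EI) there and L/(6EI) at the far end, so f₁₁ = f₂₂ = 3.5/EI and f₁₂ = f₂₁ = 1.75/EI.
Compatibility — zero rotation at each built-in end:
  3.5 M_D + 1.75 M_E = 2650
  1.75 M_D + 3.5 M_E = 2814
Solving the pair gives M_D = 473.7 kN·m and M_E = 567 kN·m (hogging).

M_E = 567 kN·m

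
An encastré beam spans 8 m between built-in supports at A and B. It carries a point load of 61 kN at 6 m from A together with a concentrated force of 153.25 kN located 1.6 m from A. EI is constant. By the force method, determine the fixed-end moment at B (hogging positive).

Take the two fixed-end moments M_A, M_B as redundants; the released structure is the simple span AB.
Simple-span end rotations at A and B under the given loads:
  at A: point load 61 at a = 6: Pab(L + b)/(6LEI) = 152.5/EI
  at B: point load 61 at a = 6: Pab(L + a)/(6LEI) = 213.5/EI
  at A: point load 153.25 at a = 1.6: Pab(L + b)/(6LEI) = 470.8/EI
  at B: point load 153.25 at a = 1.6: Pab(L + a)/(6LEI) = 313.9/EI
  θ_A0 = 623.3/EI,  θ_B0 = 527.4/EI
Flexibility coefficients: a unit moment at one end gives L/(3EI) there and L/(6EI) at the far end, so f₁₁ = f₂₂ = 2.667/EI and f₁₂ = f₂₁ = 1.333/EI.
Compatibility — zero rotation at each built-in end:
  2.667 M_A + 1.333 M_B = 623.3
  1.333 M_A + 2.667 M_B = 527.4
Solving the pair gives M_A = 179.8 kN·m and M_B = 107.9 kN·m (hogging).

M_B = 107.9 kN·m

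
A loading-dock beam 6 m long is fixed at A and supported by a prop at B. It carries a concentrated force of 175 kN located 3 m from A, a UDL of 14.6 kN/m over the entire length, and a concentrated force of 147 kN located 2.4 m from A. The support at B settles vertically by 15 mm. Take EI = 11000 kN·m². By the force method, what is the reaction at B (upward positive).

R_B = 115.8 kN

Take the reaction at B as the redundant and release it; the primary structure is a cantilever fixed at A.
Primary-structure tip deflection at B by superposition:
  point load 175 at a = 3: Pa²(3L − a)/(6EI) = 3938/EI
  UDL 14.6: wL⁴/(8EI) = 2365/EI
  point load 147 at a = 2.4: Pa²(3L − a)/(6EI) = 2201/EI
  δ_0 = 8504/EI
Flexibility coefficient — unit upward force at B: δ_{BB} = L³/(3EI) = 72/EI.
With EI = 11000 kN·m²: δ_0 = 0.77311 m and δ_{BB} = 0.006545 m/kN.
Compatibility — the beam at B must follow the support down by 0.015 m: δ_0 − R_B·δ_{BB} = 0.015, so R_B = (0.77311 − 0.015)/0.006545 = 115.8 kN.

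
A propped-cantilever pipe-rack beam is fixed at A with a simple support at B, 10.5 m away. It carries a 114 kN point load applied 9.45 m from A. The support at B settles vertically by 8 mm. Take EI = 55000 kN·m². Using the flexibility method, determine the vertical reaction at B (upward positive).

R_B = 95.82 kN

Take the reaction at B as the redundant and release it; the primary structure is a cantilever fixed at A.
Downward deflection at the released point B due to the loads:
  point load 114 at a = 9.45: Pa²(3L − a)/(6EI) = 37413/EI
Tip deflection under a unit load at B: L³/(3EI) = 385.9/EI.
With EI = 55000 kN·m²: δ_0 = 0.68024 m and δ_{BB} = 0.007016 m/kN.
Compatibility — the beam at B must follow the support down by 0.008 m: δ_0 − R_B·δ_{BB} = 0.008, so R_B = (0.68024 − 0.008)/0.007016 = 95.82 kN.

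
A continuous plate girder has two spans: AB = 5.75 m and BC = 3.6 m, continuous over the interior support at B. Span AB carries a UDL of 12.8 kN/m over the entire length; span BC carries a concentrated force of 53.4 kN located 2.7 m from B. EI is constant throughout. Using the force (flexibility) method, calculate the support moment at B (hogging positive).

Insert a hinge at B; M_B is the redundant, and each span becomes simply supported.
End slopes at the hinge B, treating each span as simply supported:
  span AB: UDL 12.8: wL³/(24EI) = 101.4/EI
  span BC: point load 53.4 at a = 2.7: Pab(L + b)/(6LEI) = 27.03/EI
  relative rotation θ_0 = (101.4 + 27.03)/EI = 128.4/EI
A unit hogging moment at B produces rotation L₁/(3EI) + L₂/(3EI) = 3.117/EI.
Slope continuity at B: θ_0 = M_B·3.117/EI, so M_B = 128.4/3.117 = 41.21 kN·m (hogging).

M_B = 41.21 kN·m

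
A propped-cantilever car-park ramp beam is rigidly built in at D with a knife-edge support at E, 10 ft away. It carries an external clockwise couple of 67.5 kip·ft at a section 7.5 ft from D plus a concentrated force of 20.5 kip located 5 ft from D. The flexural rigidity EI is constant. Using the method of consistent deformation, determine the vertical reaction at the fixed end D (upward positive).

Choose R_E as the redundant. The primary structure is the cantilever fixed at D.
Free-end deflection of the primary structure under the applied loading (downward +):
  clockwise couple 67.5 at a = 7.5: M₀a(2L − a)/(2EI) = 3164/EI
  point load 20.5 at a = 5: Pa²(3L − a)/(6EI) = 2135/EI
  δ_0 = 5299/EI
Flexibility coefficient — unit upward force at E: δ_{EE} = L³/(3EI) = 333.3/EI.
Compatibility at E: δ_0 − R_E·δ_{EE} = 0, so R_E = 5299/333.3 = 15.9 kip.
Vertical equilibrium: R_D = ΣP − R_E = 20.5 − 15.9 = 4.602 kip.

R_D = 4.602 kip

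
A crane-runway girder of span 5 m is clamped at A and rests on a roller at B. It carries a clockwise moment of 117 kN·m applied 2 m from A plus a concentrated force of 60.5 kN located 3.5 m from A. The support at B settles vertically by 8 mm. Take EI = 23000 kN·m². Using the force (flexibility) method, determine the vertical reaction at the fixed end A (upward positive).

Take the reaction at B as the redundant and release it; the primary structure is a cantilever fixed at A.
Free-end deflection of the primary structure under the applied loading (downward +):
  clockwise couple 117 at a = 2: M₀a(2L − a)/(2EI) = 936/EI
  point load 60.5 at a = 3.5: Pa²(3L − a)/(6EI) = 1420/EI
  δ_0 = 2356/EI
Flexibility coefficient — unit upward force at B: δ_{BB} = L³/(3EI) = 41.67/EI.
With EI = 23000 kN·m²: δ_0 = 0.10246 m and δ_{BB} = 0.001812 m/kN.
Compatibility — the beam at B must follow the support down by 0.008 m: δ_0 − R_B·δ_{BB} = 0.008, so R_B = (0.10246 − 0.008)/0.001812 = 52.14 kN.
Vertical equilibrium: R_A = ΣP − R_B = 60.5 − 52.14 = 8.36 kN.

R_A = 8.36 kN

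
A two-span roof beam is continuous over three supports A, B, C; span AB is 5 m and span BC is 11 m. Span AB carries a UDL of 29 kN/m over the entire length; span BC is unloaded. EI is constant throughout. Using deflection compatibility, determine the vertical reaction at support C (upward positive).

R_C = -2.575 kN

Release continuity at B by inserting a hinge; the redundant is the internal moment M_B. The primary structure is two simply-supported spans AB and BC.
Discontinuity in slope at B on the released structure — sum the simple-span end rotations:
  span AB: UDL 29: wL³/(24EI) = 151/EI
  relative rotation θ_0 = (151 + 0)/EI = 151/EI
A unit hogging moment at B produces rotation L₁/(3EI) + L₂/(3EI) = 5.333/EI.
Slope continuity at B: θ_0 = M_B·5.333/EI, so M_B = 151/5.333 = 28.32 kN·m (hogging).
Span BC, ΣM about C: R_B^{BC}·11 = 0 + 28.32, so R_B^{BC} = 2.575 kN and R_C = 0 − 2.575 = -2.575 kN.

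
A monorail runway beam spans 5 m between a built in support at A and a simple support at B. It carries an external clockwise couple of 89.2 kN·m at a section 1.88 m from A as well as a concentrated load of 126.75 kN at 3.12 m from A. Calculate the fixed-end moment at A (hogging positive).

Choose R_B as the redundant. The primary structure is the cantilever fixed at A.
Free-end deflection of the primary structure under the applied loading (downward +):
  clockwise couple 89.2 at a = 1.88: M₀a(2L − a)/(2EI) = 680.8/EI
  point load 126.75 at a = 3.12: Pa²(3L − a)/(6EI) = 2443/EI
  δ_0 = 3124/EI
Flexibility coefficient — unit upward force at B: δ_{BB} = L³/(3EI) = 41.67/EI.
The prop prevents deflection at B: R_B = δ_0/δ_{BB} = 3124/41.67 = 74.97 kN.
Moment equilibrium about A: M_A = Σ(load moments about A) − R_B·L = 484.7 − 74.97×5 = 109.8 kN·m.

M_A = 109.8 kN·m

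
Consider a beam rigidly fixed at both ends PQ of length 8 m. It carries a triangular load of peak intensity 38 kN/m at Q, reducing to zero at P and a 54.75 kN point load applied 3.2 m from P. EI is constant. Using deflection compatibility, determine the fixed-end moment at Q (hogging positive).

M_Q = 163.6 kN·m

Take the two fixed-end moments M_P, M_Q as redundants; the released structure is the simple span PQ.
End rotations of the released simple span under the applied load (×1/EI):
  at P: triangular load, peak 38: 7w₀L³/(360EI) = 378.3/EI
  at Q: triangular load, peak 38: w₀L³/(45EI) = 432.4/EI
  at P: point load 54.75 at a = 3.2: Pab(L + b)/(6LEI) = 224.3/EI
  at Q: point load 54.75 at a = 3.2: Pab(L + a)/(6LEI) = 196.2/EI
  θ_P0 = 602.6/EI,  θ_Q0 = 628.6/EI
Flexibility coefficients: a unit moment at one end gives L/(3EI) there and L/(6EI) at the far end, so f₁₁ = f₂₂ = 2.667/EI and f₁₂ = f₂₁ = 1.333/EI.
Compatibility — zero rotation at each built-in end:
  2.667 M_P + 1.333 M_Q = 602.6
  1.333 M_P + 2.667 M_Q = 628.6
Solving the pair gives M_P = 144.1 kN·m and M_Q = 163.6 kN·m (hogging).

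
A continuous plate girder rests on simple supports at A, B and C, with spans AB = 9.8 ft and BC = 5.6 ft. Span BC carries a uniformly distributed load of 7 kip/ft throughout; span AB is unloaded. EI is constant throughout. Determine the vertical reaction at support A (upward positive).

Release continuity at B by inserting a hinge; the redundant is the internal moment M_B. The primary structure is two simply-supported spans AB and BC.
Rotations at B on the released spans (each span's end-slope, ×1/EI):
  span BC: UDL 7: wL³/(24EI) = 51.22/EI
  relative rotation θ_0 = (0 + 51.22)/EI = 51.22/EI
A unit hogging moment at B produces rotation L₁/(3EI) + L₂/(3EI) = 5.133/EI.
Slope continuity at B: θ_0 = M_B·5.133/EI, so M_B = 51.22/5.133 = 9.978 kip·ft (hogging).
Span AB, ΣM about A with M_B applied at B: R_B^{AB}·9.8 = 0 + 9.978, so R_B^{AB} = 1.018 kip and R_A = 0 − 1.018 = -1.018 kip.

R_A = -1.018 kip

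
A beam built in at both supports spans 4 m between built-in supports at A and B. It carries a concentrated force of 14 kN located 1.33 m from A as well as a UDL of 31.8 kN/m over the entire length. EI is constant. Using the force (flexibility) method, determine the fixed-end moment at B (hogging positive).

M_B = 46.53 kN·m

Take the two fixed-end moments M_A, M_B as redundants; the released structure is the simple span AB.
On the primary (simply-supported) span, the end slopes from the loading are:
  at A: point load 14 at a = 1.33: Pab(L + b)/(6LEI) = 13.82/EI
  at B: point load 14 at a = 1.33: Pab(L + a)/(6LEI) = 11.04/EI
  at A: UDL 31.8: wL³/(24EI) = 84.8/EI
  at B: UDL 31.8: wL³/(24EI) = 84.8/EI
  θ_A0 = 98.62/EI,  θ_B0 = 95.84/EI
Flexibility coefficients: a unit moment at one end gives L/(3EI) there and L/(6EI) at the far end, so f₁₁ = f₂₂ = 1.333/EI and f₁₂ = f₂₁ = 0.6667/EI.
Compatibility — zero rotation at each built-in end:
  1.333 M_A + 0.6667 M_B = 98.62
  0.6667 M_A + 1.333 M_B = 95.84
Solving the pair gives M_A = 50.7 kN·m and M_B = 46.53 kN·m (hogging).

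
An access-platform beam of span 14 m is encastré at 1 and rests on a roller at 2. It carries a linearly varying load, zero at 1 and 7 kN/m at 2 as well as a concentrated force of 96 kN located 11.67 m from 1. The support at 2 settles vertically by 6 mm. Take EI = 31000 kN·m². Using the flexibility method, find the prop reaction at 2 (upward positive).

R_2 = 99 kN

Choose R_2 as the redundant. The primary structure is the cantilever fixed at 1.
Free-end deflection of the primary structure under the applied loading (downward +):
  triangular load, peak 7 at the free end: 11w₀L⁴/(120EI) = 24650/EI
  point load 96 at a = 11.67: Pa²(3L − a)/(6EI) = 66090/EI
  δ_0 = 90740/EI
Tip deflection under a unit load at 2: L³/(3EI) = 914.7/EI.
With EI = 31000 kN·m²: δ_0 = 2.9271 m and δ_{22} = 0.029505 m/kN.
Compatibility — the beam at 2 must follow the support down by 0.006 m: δ_0 − R_2·δ_{22} = 0.006, so R_2 = (2.9271 − 0.006)/0.029505 = 99 kN.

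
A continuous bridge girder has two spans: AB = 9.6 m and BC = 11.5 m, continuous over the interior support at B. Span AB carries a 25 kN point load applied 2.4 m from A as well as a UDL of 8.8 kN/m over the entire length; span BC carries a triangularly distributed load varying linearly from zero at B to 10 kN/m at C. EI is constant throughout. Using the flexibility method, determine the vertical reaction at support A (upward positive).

Release continuity at B by inserting a hinge; the redundant is the internal moment M_B. The primary structure is two simply-supported spans AB and BC.
Rotations at B on the released spans (each span's end-slope, ×1/EI):
  span AB: point load 25 at a = 2.4: Pab(L + a)/(6LEI) = 90/EI
  span AB: UDL 8.8: wL³/(24EI) = 324.4/EI
  span BC: triangular load, peak 10: 7w₀L³/(360EI) = 295.7/EI
  relative rotation θ_0 = (414.4 + 295.7)/EI = 710.1/EI
A unit hogging moment at B produces rotation L₁/(3EI) + L₂/(3EI) = 7.033/EI.
Compatibility: M_B·(L₁+L₂)/(3EI) = θ_0, giving M_B = 101 kN·m (hogging).
Span AB, ΣM about A with M_B applied at B: R_B^{AB}·9.6 = 465.5 + 101, so R_B^{AB} = 59.01 kN and R_A = 109.5 − 59.01 = 50.47 kN.

R_A = 50.47 kN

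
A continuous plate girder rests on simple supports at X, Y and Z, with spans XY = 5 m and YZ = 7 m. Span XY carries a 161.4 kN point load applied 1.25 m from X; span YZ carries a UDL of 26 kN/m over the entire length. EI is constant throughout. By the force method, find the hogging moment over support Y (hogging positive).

Release continuity at Y by inserting a hinge; the redundant is the internal moment M_Y. The primary structure is two simply-supported spans XY and YZ.
Rotations at Y on the released spans (each span's end-slope, ×1/EI):
  span XY: point load 161.4 at a = 1.25: Pab(L + a)/(6LEI) = 157.6/EI
  span YZ: UDL 26: wL³/(24EI) = 371.6/EI
  relative rotation θ_0 = (157.6 + 371.6)/EI = 529.2/EI
A unit hogging moment at Y produces rotation L₁/(3EI) + L₂/(3EI) = 4/EI.
Slope continuity at Y: θ_0 = M_Y·4/EI, so M_Y = 529.2/4 = 132.3 kN·m (hogging).

M_Y = 132.3 kN·m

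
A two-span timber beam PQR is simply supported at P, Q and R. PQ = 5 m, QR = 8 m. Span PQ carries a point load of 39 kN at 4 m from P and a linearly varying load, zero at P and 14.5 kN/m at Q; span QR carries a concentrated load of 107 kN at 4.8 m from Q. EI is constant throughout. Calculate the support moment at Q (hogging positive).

Release continuity at Q by inserting a hinge; the redundant is the internal moment M_Q. The primary structure is two simply-supported spans PQ and QR.
Discontinuity in slope at Q on the released structure — sum the simple-span end rotations:
  span PQ: point load 39 at a = 4: Pab(L + a)/(6LEI) = 46.8/EI
  span PQ: triangular load, peak 14.5: w₀L³/(45EI) = 40.28/EI
  span QR: point load 107 at a = 4.8: Pab(L + b)/(6LEI) = 383.5/EI
  relative rotation θ_0 = (87.08 + 383.5)/EI = 470.6/EI
A unit hogging moment at Q produces rotation L₁/(3EI) + L₂/(3EI) = 4.333/EI.
Compatibility: M_Q·(L₁+L₂)/(3EI) = θ_0, giving M_Q = 108.6 kN·m (hogging).

M_Q = 108.6 kN·m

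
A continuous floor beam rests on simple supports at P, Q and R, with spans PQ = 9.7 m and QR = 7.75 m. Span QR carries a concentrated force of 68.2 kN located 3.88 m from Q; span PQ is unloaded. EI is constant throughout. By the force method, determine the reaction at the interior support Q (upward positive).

R_Q = 44.27 kN

Take M_Q as the redundant. Released structure: two simple spans PQ and QR with a hinge at Q.
Rotations at Q on the released spans (each span's end-slope, ×1/EI):
  span QR: point load 68.2 at a = 3.88: Pab(L + b)/(6LEI) = 255.9/EI
  relative rotation θ_0 = (0 + 255.9)/EI = 255.9/EI
A unit hogging moment at Q produces rotation L₁/(3EI) + L₂/(3EI) = 5.817/EI.
Compatibility: M_Q·(L₁+L₂)/(3EI) = θ_0, giving M_Q = 44 kN·m (hogging).
Span PQ, ΣM about P with M_Q applied at Q: R_Q^{PQ}·9.7 = 0 + 44, so R_Q^{PQ} = 4.536 kN and R_P = 0 − 4.536 = -4.536 kN.
Span QR, ΣM about R: R_Q^{QR}·7.75 = 263.9 + 44, so R_Q^{QR} = 39.73 kN and R_R = 68.2 − 39.73 = 28.47 kN.
R_Q = 4.536 + 39.73 = 44.27 kN.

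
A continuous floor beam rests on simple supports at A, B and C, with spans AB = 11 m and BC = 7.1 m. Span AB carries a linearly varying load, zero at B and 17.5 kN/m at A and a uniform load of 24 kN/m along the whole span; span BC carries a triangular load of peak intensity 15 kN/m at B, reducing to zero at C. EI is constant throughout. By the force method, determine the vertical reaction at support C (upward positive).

Insert a hinge at B; M_B is the redundant, and each span becomes simply supported.
Rotations at B on the released spans (each span's end-slope, ×1/EI):
  span AB: triangular load, peak 17.5: 7w₀L³/(360EI) = 452.9/EI
  span AB: UDL 24: wL³/(24EI) = 1331/EI
  span BC: triangular load, peak 15: w₀L³/(45EI) = 119.3/EI
  relative rotation θ_0 = (1784 + 119.3)/EI = 1903/EI
A unit hogging moment at B produces rotation L₁/(3EI) + L₂/(3EI) = 6.033/EI.
Slope continuity at B: θ_0 = M_B·6.033/EI, so M_B = 1903/6.033 = 315.4 kN·m (hogging).
Span BC, ΣM about C: R_B^{BC}·7.1 = 252.1 + 315.4, so R_B^{BC} = 79.93 kN and R_C = 53.25 − 79.93 = -26.68 kN.

R_C = -26.68 kN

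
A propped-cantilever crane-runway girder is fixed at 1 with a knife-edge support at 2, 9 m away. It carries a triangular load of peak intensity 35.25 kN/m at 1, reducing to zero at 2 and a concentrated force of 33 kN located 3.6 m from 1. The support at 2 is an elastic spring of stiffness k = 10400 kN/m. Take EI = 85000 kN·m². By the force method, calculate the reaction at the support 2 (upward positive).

R_2 = 37.33 kN

Take the reaction at 2 as the redundant and release it; the primary structure is a cantilever fixed at 1.
Free-end deflection of the primary structure under the applied loading (downward +):
  triangular load, peak 35.25 at the fixed end: w₀L⁴/(30EI) = 7709/EI
  point load 33 at a = 3.6: Pa²(3L − a)/(6EI) = 1668/EI
  δ_0 = 9377/EI
Flexibility coefficient — unit upward force at 2: δ_{22} = L³/(3EI) = 243/EI.
With EI = 85000 kN·m²: δ_0 = 0.11032 m and δ_{22} = 0.002859 m/kN.
Compatibility — the spring shortens by R_2/k under the reaction it provides: δ_0 − R_2·δ_{22} = R_2/k. With 1/k = 0.000096 m/kN, R_2 = δ_0 / (δ_{22} + 1/k) = 0.11032 / (0.002859 + 0.000096) = 37.33 kN.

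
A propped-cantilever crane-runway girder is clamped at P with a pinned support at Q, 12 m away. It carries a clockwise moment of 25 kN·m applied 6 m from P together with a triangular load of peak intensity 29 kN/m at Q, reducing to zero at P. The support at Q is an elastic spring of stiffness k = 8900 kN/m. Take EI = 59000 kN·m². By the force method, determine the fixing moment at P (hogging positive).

M_P = 253.9 kN·m

Take the reaction at Q as the redundant and release it; the primary structure is a cantilever fixed at P.
Free-end deflection of the primary structure under the applied loading (downward +):
  clockwise couple 25 at a = 6: M₀a(2L − a)/(2EI) = 1350/EI
  triangular load, peak 29 at the free end: 11w₀L⁴/(120EI) = 55123/EI
  δ_0 = 56473/EI
Tip deflection under a unit load at Q: L³/(3EI) = 576/EI.
With EI = 59000 kN·m²: δ_0 = 0.95717 m and δ_{QQ} = 0.009763 m/kN.
Compatibility — the spring shortens by R_Q/k under the reaction it provides: δ_0 − R_Q·δ_{QQ} = R_Q/k. With 1/k = 0.000112 m/kN, R_Q = δ_0 / (δ_{QQ} + 1/k) = 0.95717 / (0.009763 + 0.000112) = 96.93 kN.
Moment equilibrium about P: M_P = Σ(load moments about P) − R_Q·L = 1417 − 96.93×12 = 253.9 kN·m.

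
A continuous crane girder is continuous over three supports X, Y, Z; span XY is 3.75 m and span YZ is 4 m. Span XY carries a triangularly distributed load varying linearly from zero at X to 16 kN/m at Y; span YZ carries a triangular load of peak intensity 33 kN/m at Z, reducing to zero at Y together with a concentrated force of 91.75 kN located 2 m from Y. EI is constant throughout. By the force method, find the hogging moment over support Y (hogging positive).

M_Y = 58.67 kN·m

Insert a hinge at Y; M_Y is the redundant, and each span becomes simply supported.
End slopes at the hinge Y, treating each span as simply supported:
  span XY: triangular load, peak 16: w₀L³/(45EI) = 18.75/EI
  span YZ: triangular load, peak 33: 7w₀L³/(360EI) = 41.07/EI
  span YZ: point load 91.75 at a = 2: Pab(L + b)/(6LEI) = 91.75/EI
  relative rotation θ_0 = (18.75 + 132.8)/EI = 151.6/EI
A unit hogging moment at Y produces rotation L₁/(3EI) + L₂/(3EI) = 2.583/EI.
Slope continuity at Y: θ_0 = M_Y·2.583/EI, so M_Y = 151.6/2.583 = 58.67 kN·m (hogging).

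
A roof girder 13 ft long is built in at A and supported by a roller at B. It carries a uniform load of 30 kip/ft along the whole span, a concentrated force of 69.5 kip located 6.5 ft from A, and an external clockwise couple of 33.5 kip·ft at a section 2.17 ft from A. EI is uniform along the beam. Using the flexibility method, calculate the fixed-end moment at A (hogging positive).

M_A = 821.3 kip·ft

Choose R_B as the redundant. The primary structure is the cantilever fixed at A.
Free-end deflection of the primary structure under the applied loading (downward +):
  UDL 30: wL⁴/(8EI) = 107104/EI
  point load 69.5 at a = 6.5: Pa²(3L − a)/(6EI) = 15905/EI
  clockwise couple 33.5 at a = 2.17: M₀a(2L − a)/(2EI) = 866.2/EI
  δ_0 = 123875/EI
Flexibility coefficient — unit upward force at B: δ_{BB} = L³/(3EI) = 732.3/EI.
The prop prevents deflection at B: R_B = δ_0/δ_{BB} = 123875/732.3 = 169.2 kip.
Moment equilibrium about A: M_A = Σ(load moments about A) − R_B·L = 3020 − 169.2×13 = 821.3 kip·ft.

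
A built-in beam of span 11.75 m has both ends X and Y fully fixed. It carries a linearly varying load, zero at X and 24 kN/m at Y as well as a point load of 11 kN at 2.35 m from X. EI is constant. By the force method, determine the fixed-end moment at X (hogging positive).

Release both end moments; the primary structure is a simply-supported span XY with redundants M_X and M_Y.
End rotations of the released simple span under the applied load (×1/EI):
  at X: triangular load, peak 24: 7w₀L³/(360EI) = 757/EI
  at Y: triangular load, peak 24: w₀L³/(45EI) = 865.2/EI
  at X: point load 11 at a = 2.35: Pab(L + b)/(6LEI) = 72.9/EI
  at Y: point load 11 at a = 2.35: Pab(L + a)/(6LEI) = 48.6/EI
  θ_X0 = 829.9/EI,  θ_Y0 = 913.8/EI
Flexibility coefficients: a unit moment at one end gives L/(3EI) there and L/(6EI) at the far end, so f₁₁ = f₂₂ = 3.917/EI and f₁₂ = f₂₁ = 1.958/EI.
Compatibility — zero rotation at each built-in end:
  3.917 M_X + 1.958 M_Y = 829.9
  1.958 M_X + 3.917 M_Y = 913.8
Solving the pair gives M_X = 127 kN·m and M_Y = 169.8 kN·m (hogging).

M_X = 127 kN·m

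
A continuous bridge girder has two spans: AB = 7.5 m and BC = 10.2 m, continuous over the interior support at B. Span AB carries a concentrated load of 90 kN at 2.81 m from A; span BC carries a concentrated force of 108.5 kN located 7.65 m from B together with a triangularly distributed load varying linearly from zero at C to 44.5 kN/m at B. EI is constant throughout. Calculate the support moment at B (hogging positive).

M_B = 298.7 kN·m

Insert a hinge at B; M_B is the redundant, and each span becomes simply supported.
Discontinuity in slope at B on the released structure — sum the simple-span end rotations:
  span AB: point load 90 at a = 2.81: Pab(L + a)/(6LEI) = 271.7/EI
  span BC: point load 108.5 at a = 7.65: Pab(L + b)/(6LEI) = 441/EI
  span BC: triangular load, peak 44.5: w₀L³/(45EI) = 1049/EI
  relative rotation θ_0 = (271.7 + 1490)/EI = 1762/EI
A unit hogging moment at B produces rotation L₁/(3EI) + L₂/(3EI) = 5.9/EI.
Compatibility: M_B·(L₁+L₂)/(3EI) = θ_0, giving M_B = 298.7 kN·m (hogging).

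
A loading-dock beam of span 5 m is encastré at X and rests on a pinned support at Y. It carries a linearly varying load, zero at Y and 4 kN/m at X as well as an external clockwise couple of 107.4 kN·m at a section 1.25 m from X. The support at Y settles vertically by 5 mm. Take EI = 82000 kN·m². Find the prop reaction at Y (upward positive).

Release the roller at Y. Primary structure: cantilever fixed at X.
Deflection at Y on the released cantilever, summing each load's contribution:
  triangular load, peak 4 at the fixed end: w₀L⁴/(30EI) = 83.33/EI
  clockwise couple 107.4 at a = 1.25: M₀a(2L − a)/(2EI) = 587.3/EI
  δ_0 = 670.7/EI
Flexibility coefficient — unit upward force at Y: δ_{YY} = L³/(3EI) = 41.67/EI.
With EI = 82000 kN·m²: δ_0 = 0.008179 m and δ_{YY} = 0.000508 m/kN.
Compatibility — the beam at Y must follow the support down by 0.005 m: δ_0 − R_Y·δ_{YY} = 0.005, so R_Y = (0.008179 − 0.005)/0.000508 = 6.256 kN.

R_Y = 6.256 kN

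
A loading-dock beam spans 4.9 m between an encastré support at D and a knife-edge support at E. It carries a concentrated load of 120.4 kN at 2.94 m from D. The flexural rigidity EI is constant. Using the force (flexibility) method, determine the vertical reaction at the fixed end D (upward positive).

Choose R_E as the redundant. The primary structure is the cantilever fixed at D.
Deflection at E on the released cantilever, summing each load's contribution:
  point load 120.4 at a = 2.94: Pa²(3L − a)/(6EI) = 2040/EI
Flexibility coefficient — unit upward force at E: δ_{EE} = L³/(3EI) = 39.22/EI.
Compatibility at E: δ_0 − R_E·δ_{EE} = 0, so R_E = 2040/39.22 = 52.01 kN.
Vertical equilibrium: R_D = ΣP − R_E = 120.4 − 52.01 = 68.39 kN.

R_D = 68.39 kN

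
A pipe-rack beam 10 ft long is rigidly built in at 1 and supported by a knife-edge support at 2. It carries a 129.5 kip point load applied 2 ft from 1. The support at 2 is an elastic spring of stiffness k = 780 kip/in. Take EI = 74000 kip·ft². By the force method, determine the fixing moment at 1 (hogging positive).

Remove the prop at 2; the released (primary) structure is a cantilever built in at 1.
Downward deflection at the released point 2 due to the loads:
  point load 129.5 at a = 2: Pa²(3L − a)/(6EI) = 2417/EI
Flexibility coefficient — unit upward force at 2: δ_{22} = L³/(3EI) = 333.3/EI.
With EI = 74000 kip·ft²: δ_0 = 0.032667 ft and δ_{22} = 0.004505 ft/kip.
Compatibility — the spring shortens by R_2/k under the reaction it provides: δ_0 − R_2·δ_{22} = R_2/k. With 1/k = 1/(780×12) ft/kip = 0.000107 ft/kip, R_2 = δ_0 / (δ_{22} + 1/k) = 0.032667 / (0.004505 + 0.000107) = 7.084 kip.
Moment equilibrium about 1: M_1 = Σ(load moments about 1) − R_2·L = 259 − 7.084×10 = 188.2 kip·ft.

M_1 = 188.2 kip·ft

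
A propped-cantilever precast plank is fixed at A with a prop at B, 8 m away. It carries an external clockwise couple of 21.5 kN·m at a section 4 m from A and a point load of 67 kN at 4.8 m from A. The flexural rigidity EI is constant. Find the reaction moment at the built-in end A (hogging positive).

Choose R_B as the redundant. The primary structure is the cantilever fixed at A.
Primary-structure tip deflection at B by superposition:
  clockwise couple 21.5 at a = 4: M₀a(2L − a)/(2EI) = 516/EI
  point load 67 at a = 4.8: Pa²(3L − a)/(6EI) = 4940/EI
  δ_0 = 5456/EI
Tip deflection under a unit load at B: L³/(3EI) = 170.7/EI.
The prop prevents deflection at B: R_B = δ_0/δ_{BB} = 5456/170.7 = 31.97 kN.
Moment equilibrium about A: M_A = Σ(load moments about A) − R_B·L = 343.1 − 31.97×8 = 87.36 kN·m.

M_A = 87.36 kN·m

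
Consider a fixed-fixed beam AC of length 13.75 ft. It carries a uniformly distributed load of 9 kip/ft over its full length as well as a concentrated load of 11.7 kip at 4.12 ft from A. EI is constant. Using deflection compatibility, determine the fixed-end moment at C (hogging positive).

M_C = 151.9 kip·ft

Take the two fixed-end moments M_A, M_C as redundants; the released structure is the simple span AC.
On the primary (simply-supported) span, the end slopes from the loading are:
  at A: UDL 9: wL³/(24EI) = 974.9/EI
  at C: UDL 9: wL³/(24EI) = 974.9/EI
  at A: point load 11.7 at a = 4.12: Pab(L + b)/(6LEI) = 131.6/EI
  at C: point load 11.7 at a = 4.12: Pab(L + a)/(6LEI) = 100.5/EI
  θ_A0 = 1106/EI,  θ_C0 = 1075/EI
Flexibility coefficients: a unit moment at one end gives L/(3EI) there and L/(6EI) at the far end, so f₁₁ = f₂₂ = 4.583/EI and f₁₂ = f₂₁ = 2.292/EI.
Compatibility — zero rotation at each built-in end:
  4.583 M_A + 2.292 M_C = 1106
  2.292 M_A + 4.583 M_C = 1075
Solving the pair gives M_A = 165.4 kip·ft and M_C = 151.9 kip·ft (hogging).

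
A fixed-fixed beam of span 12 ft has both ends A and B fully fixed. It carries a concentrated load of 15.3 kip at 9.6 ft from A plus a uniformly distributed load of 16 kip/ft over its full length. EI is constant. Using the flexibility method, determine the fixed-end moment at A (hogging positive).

M_A = 197.9 kip·ft

Take the two fixed-end moments M_A, M_B as redundants; the released structure is the simple span AB.
On the primary (simply-supported) span, the end slopes from the loading are:
  at A: point load 15.3 at a = 9.6: Pab(L + b)/(6LEI) = 70.5/EI
  at B: point load 15.3 at a = 9.6: Pab(L + a)/(6LEI) = 105.8/EI
  at A: UDL 16: wL³/(24EI) = 1152/EI
  at B: UDL 16: wL³/(24EI) = 1152/EI
  θ_A0 = 1223/EI,  θ_B0 = 1258/EI
Flexibility coefficients: a unit moment at one end gives L/(3EI) there and L/(6EI) at the far end, so f₁₁ = f₂₂ = 4/EI and f₁₂ = f₂₁ = 2/EI.
Compatibility — zero rotation at each built-in end:
  4 M_A + 2 M_B = 1223
  2 M_A + 4 M_B = 1258
Solving the pair gives M_A = 197.9 kip·ft and M_B = 215.5 kip·ft (hogging).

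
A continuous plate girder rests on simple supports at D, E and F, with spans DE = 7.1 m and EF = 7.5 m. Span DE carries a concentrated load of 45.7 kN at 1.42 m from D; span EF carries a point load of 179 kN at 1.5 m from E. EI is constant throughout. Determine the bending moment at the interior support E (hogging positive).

M_E = 114.5 kN·m

Release continuity at E by inserting a hinge; the redundant is the internal moment M_E. The primary structure is two simply-supported spans DE and EF.
Discontinuity in slope at E on the released structure — sum the simple-span end rotations:
  span DE: point load 45.7 at a = 1.42: Pab(L + a)/(6LEI) = 73.72/EI
  span EF: point load 179 at a = 1.5: Pab(L + b)/(6LEI) = 483.3/EI
  relative rotation θ_0 = (73.72 + 483.3)/EI = 557/EI
A unit hogging moment at E produces rotation L₁/(3EI) + L₂/(3EI) = 4.867/EI.
Compatibility: M_E·(L₁+L₂)/(3EI) = θ_0, giving M_E = 114.5 kN·m (hogging).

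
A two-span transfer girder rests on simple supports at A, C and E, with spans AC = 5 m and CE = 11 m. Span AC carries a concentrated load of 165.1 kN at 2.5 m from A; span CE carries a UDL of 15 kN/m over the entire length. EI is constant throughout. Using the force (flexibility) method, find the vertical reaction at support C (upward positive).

R_C = 224.5 kN

Insert a hinge at C; M_C is the redundant, and each span becomes simply supported.
Discontinuity in slope at C on the released structure — sum the simple-span end rotations:
  span AC: point load 165.1 at a = 2.5: Pab(L + a)/(6LEI) = 258/EI
  span CE: UDL 15: wL³/(24EI) = 831.9/EI
  relative rotation θ_0 = (258 + 831.9)/EI = 1090/EI
A unit hogging moment at C produces rotation L₁/(3EI) + L₂/(3EI) = 5.333/EI.
Slope continuity at C: θ_0 = M_C·5.333/EI, so M_C = 1090/5.333 = 204.3 kN·m (hogging).
Span AC, ΣM about A with M_C applied at C: R_C^{AC}·5 = 412.8 + 204.3, so R_C^{AC} = 123.4 kN and R_A = 165.1 − 123.4 = 41.68 kN.
Span CE, ΣM about E: R_C^{CE}·11 = 907.5 + 204.3, so R_C^{CE} = 101.1 kN and R_E = 165 − 101.1 = 63.92 kN.
R_C = 123.4 + 101.1 = 224.5 kN.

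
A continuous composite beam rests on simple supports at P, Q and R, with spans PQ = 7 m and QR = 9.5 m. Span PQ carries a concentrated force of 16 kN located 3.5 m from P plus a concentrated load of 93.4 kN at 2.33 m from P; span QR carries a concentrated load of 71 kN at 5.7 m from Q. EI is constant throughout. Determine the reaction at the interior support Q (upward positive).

R_Q = 96.07 kN

Take M_Q as the redundant. Released structure: two simple spans PQ and QR with a hinge at Q.
Discontinuity in slope at Q on the released structure — sum the simple-span end rotations:
  span PQ: point load 16 at a = 3.5: Pab(L + a)/(6LEI) = 49/EI
  span PQ: point load 93.4 at a = 2.33: Pab(L + a)/(6LEI) = 225.8/EI
  span QR: point load 71 at a = 5.7: Pab(L + b)/(6LEI) = 358.8/EI
  relative rotation θ_0 = (274.8 + 358.8)/EI = 633.6/EI
A unit hogging moment at Q produces rotation L₁/(3EI) + L₂/(3EI) = 5.5/EI.
Compatibility: M_Q·(L₁+L₂)/(3EI) = θ_0, giving M_Q = 115.2 kN·m (hogging).
Span PQ, ΣM about P with M_Q applied at Q: R_Q^{PQ}·7 = 273.6 + 115.2, so R_Q^{PQ} = 55.55 kN and R_P = 109.4 − 55.55 = 53.85 kN.
Span QR, ΣM about R: R_Q^{QR}·9.5 = 269.8 + 115.2, so R_Q^{QR} = 40.53 kN and R_R = 71 − 40.53 = 30.47 kN.
R_Q = 55.55 + 40.53 = 96.07 kN.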